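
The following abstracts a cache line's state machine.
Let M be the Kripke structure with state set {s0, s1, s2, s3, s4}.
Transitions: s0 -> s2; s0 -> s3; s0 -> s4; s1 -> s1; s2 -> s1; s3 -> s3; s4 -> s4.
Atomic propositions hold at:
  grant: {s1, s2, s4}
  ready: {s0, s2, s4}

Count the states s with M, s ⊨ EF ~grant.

2

Sat(~grant) = {s0, s3}
EF ~grant: least fixpoint, start Z0 = {s0, s3}, add states with some successor in Z. Already a fixed point.
Sat(EF ~grant) = {s0, s3}
|Sat(EF ~grant)| = |{s0, s3}| = 2.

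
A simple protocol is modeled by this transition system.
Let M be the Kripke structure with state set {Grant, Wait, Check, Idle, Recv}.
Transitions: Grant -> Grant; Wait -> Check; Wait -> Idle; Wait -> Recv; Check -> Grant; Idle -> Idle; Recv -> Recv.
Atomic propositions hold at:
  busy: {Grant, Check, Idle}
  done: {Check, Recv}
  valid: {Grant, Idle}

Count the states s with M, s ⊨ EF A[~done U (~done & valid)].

4

Sat(~done) = {Grant, Wait, Idle}
Sat(~done & valid) = {Grant, Idle}
A[~done U (~done & valid)]: least fixpoint, start Z0 = Sat((~done & valid)) = {Grant, Idle}, add states in Sat(~done) with every successor in Z. Already a fixed point.
Sat(A[~done U (~done & valid)]) = {Grant, Idle}
EF A[~done U (~done & valid)]: least fixpoint, start Z0 = {Grant, Idle}, add states with some successor in Z. Z1 = {Grant, Wait, Check, Idle}; fixed.
Sat(EF A[~done U (~done & valid)]) = {Grant, Wait, Check, Idle}
|Sat(EF A[~done U (~done & valid)])| = |{Grant, Wait, Check, Idle}| = 4.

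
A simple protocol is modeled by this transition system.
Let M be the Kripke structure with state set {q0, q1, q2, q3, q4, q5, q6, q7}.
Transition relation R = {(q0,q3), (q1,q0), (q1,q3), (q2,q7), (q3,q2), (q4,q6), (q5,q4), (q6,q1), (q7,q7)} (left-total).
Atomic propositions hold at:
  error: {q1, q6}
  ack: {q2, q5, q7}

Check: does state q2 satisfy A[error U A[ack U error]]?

No

A[ack U error]: least fixpoint, start Z0 = Sat(error) = {q1, q6}, add states in Sat(ack) with every successor in Z. Already a fixed point.
Sat(A[ack U error]) = {q1, q6}
A[error U A[ack U error]]: least fixpoint, start Z0 = Sat(A[ack U error]) = {q1, q6}, add states in Sat(error) with every successor in Z. Already a fixed point.
Sat(A[error U A[ack U error]]) = {q1, q6}
q2 ∉ Sat(A[error U A[ack U error]]) = {q1, q6}, so the formula does not hold at q2.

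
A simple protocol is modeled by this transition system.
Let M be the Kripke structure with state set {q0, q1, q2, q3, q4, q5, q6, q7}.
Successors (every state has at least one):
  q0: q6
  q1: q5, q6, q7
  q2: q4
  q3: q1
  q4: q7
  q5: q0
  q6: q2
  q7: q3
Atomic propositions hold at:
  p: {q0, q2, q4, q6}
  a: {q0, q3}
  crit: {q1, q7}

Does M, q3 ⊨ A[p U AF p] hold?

No

AF p: least fixpoint, start Z0 = {q0, q2, q4, q6}, add states with every successor in Z. Z1 = {q0, q2, q4, q5, q6}; fixed.
Sat(AF p) = {q0, q2, q4, q5, q6}
A[p U AF p]: least fixpoint, start Z0 = Sat(AF p) = {q0, q2, q4, q5, q6}, add states in Sat(p) with every successor in Z. Already a fixed point.
Sat(A[p U AF p]) = {q0, q2, q4, q5, q6}
q3 ∉ Sat(A[p U AF p]) = {q0, q2, q4, q5, q6}, so the formula does not hold at q3.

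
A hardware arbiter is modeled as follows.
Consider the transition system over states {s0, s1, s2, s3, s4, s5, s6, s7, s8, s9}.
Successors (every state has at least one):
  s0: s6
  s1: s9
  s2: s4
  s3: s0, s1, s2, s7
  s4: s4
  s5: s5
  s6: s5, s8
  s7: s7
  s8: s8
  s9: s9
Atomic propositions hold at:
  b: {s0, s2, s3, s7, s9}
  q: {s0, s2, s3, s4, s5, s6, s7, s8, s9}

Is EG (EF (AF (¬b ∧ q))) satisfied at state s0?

Sat(¬b) = {s1, s4, s5, s6, s8}
Sat(¬b ∧ q) = {s4, s5, s6, s8}
AF (¬b ∧ q): least fixpoint, start Z0 = {s4, s5, s6, s8}, add states with every successor in Z. Z1 = {s0, s2, s4, s5, s6, s8}; fixed.
Sat(AF (¬b ∧ q)) = {s0, s2, s4, s5, s6, s8}
EF (AF (¬b ∧ q)): least fixpoint, start Z0 = {s0, s2, s4, s5, s6, s8}, add states with some successor in Z. Z1 = {s0, s2, s3, s4, s5, s6, s8}; fixed.
Sat(EF (AF (¬b ∧ q))) = {s0, s2, s3, s4, s5, s6, s8}
EG (EF (AF (¬b ∧ q))): greatest fixpoint, start Z0 = {s0, s2, s3, s4, s5, s6, s8}, keep only states in Sat with some successor in Z. Already a fixed point.
Sat(EG (EF (AF (¬b ∧ q)))) = {s0, s2, s3, s4, s5, s6, s8}
s0 ∈ Sat(EG (EF (AF (¬b ∧ q)))) = {s0, s2, s3, s4, s5, s6, s8}, so the formula holds at s0.

Yes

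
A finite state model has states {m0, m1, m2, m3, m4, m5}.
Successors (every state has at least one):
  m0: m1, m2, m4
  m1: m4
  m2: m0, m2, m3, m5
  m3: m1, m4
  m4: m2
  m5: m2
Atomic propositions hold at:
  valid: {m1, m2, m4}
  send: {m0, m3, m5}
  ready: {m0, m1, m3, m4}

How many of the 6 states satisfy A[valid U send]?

3

A[valid U send]: least fixpoint, start Z0 = Sat(send) = {m0, m3, m5}, add states in Sat(valid) with every successor in Z. Already a fixed point.
Sat(A[valid U send]) = {m0, m3, m5}
|Sat(A[valid U send])| = |{m0, m3, m5}| = 3.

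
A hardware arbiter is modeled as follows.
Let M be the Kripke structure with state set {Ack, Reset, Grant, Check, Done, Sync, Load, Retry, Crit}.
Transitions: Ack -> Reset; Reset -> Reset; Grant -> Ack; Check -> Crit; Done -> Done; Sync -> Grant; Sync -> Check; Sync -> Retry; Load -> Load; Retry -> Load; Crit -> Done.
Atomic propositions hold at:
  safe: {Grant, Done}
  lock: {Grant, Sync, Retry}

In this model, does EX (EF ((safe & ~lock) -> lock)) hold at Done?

No

Sat(~lock) = {Ack, Reset, Check, Done, Load, Crit}
Sat(safe & ~lock) = {Done}
Sat((safe & ~lock) -> lock) = {Ack, Reset, Grant, Check, Sync, Load, Retry, Crit}
EF ((safe & ~lock) -> lock): least fixpoint, start Z0 = {Ack, Reset, Grant, Check, Sync, Load, Retry, Crit}, add states with some successor in Z. Already a fixed point.
Sat(EF ((safe & ~lock) -> lock)) = {Ack, Reset, Grant, Check, Sync, Load, Retry, Crit}
Sat(EX (EF ((safe & ~lock) -> lock))) = {s : some successor in {Ack, Reset, Grant, Check, Sync, Load, Retry, Crit}} = {Ack, Reset, Grant, Check, Sync, Load, Retry}
Done ∉ Sat(EX (EF ((safe & ~lock) -> lock))) = {Ack, Reset, Grant, Check, Sync, Load, Retry}, so the formula does not hold at Done.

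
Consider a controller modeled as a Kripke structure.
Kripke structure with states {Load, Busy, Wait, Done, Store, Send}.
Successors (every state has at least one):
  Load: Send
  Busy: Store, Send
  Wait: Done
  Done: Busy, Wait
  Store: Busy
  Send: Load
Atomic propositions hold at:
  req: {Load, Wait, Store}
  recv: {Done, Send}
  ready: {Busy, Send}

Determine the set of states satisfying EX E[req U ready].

E[req U ready]: least fixpoint, start Z0 = Sat(ready) = {Busy, Send}, add states in Sat(req) with some successor in Z. Z1 = {Load, Busy, Store, Send}; fixed.
Sat(E[req U ready]) = {Load, Busy, Store, Send}
Sat(EX E[req U ready]) = {s : some successor in {Load, Busy, Store, Send}} = {Load, Busy, Done, Store, Send}

{Load, Busy, Done, Store, Send}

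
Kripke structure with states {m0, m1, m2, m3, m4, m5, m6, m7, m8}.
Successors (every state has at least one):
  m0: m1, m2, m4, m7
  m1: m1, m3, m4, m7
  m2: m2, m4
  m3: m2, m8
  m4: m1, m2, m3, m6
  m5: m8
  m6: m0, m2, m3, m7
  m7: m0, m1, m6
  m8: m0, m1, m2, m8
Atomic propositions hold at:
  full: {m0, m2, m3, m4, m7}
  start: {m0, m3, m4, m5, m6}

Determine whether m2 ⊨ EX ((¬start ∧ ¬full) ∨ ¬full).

No

Sat(¬start) = {m1, m2, m7, m8}
Sat(¬full) = {m1, m5, m6, m8}
Sat(¬start ∧ ¬full) = {m1, m8}
Sat((¬start ∧ ¬full) ∨ ¬full) = {m1, m5, m6, m8}
Sat(EX ((¬start ∧ ¬full) ∨ ¬full)) = {s : some successor in {m1, m5, m6, m8}} = {m0, m1, m3, m4, m5, m7, m8}
m2 ∉ Sat(EX ((¬start ∧ ¬full) ∨ ¬full)) = {m0, m1, m3, m4, m5, m7, m8}, so the formula does not hold at m2.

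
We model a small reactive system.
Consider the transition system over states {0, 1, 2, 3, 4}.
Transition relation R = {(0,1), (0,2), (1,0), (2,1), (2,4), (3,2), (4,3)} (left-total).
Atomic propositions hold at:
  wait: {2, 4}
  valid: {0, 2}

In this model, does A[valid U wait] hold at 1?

No

A[valid U wait]: least fixpoint, start Z0 = Sat(wait) = {2, 4}, add states in Sat(valid) with every successor in Z. Already a fixed point.
Sat(A[valid U wait]) = {2, 4}
1 ∉ Sat(A[valid U wait]) = {2, 4}, so the formula does not hold at 1.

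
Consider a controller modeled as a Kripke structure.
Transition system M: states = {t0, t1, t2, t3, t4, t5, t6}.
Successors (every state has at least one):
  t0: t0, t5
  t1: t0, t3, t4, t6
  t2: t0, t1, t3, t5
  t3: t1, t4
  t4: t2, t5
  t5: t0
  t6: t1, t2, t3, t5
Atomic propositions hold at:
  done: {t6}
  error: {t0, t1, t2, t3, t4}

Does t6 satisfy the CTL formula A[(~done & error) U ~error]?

Sat(~done) = {t0, t1, t2, t3, t4, t5}
Sat(~done & error) = {t0, t1, t2, t3, t4}
Sat(~error) = {t5, t6}
A[(~done & error) U ~error]: least fixpoint, start Z0 = Sat(~error) = {t5, t6}, add states in Sat(~done & error) with every successor in Z. Already a fixed point.
Sat(A[(~done & error) U ~error]) = {t5, t6}
t6 ∈ Sat(A[(~done & error) U ~error]) = {t5, t6}, so the formula holds at t6.

Yes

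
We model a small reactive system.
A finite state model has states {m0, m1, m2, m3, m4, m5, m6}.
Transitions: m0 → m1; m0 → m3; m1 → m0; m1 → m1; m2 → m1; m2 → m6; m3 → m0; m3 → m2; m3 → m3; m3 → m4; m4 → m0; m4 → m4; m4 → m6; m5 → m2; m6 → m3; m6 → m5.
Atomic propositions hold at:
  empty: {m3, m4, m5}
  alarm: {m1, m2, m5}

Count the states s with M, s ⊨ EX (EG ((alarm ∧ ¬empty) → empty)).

6

Sat(¬empty) = {m0, m1, m2, m6}
Sat(alarm ∧ ¬empty) = {m1, m2}
Sat((alarm ∧ ¬empty) → empty) = {m0, m3, m4, m5, m6}
EG ((alarm ∧ ¬empty) → empty): greatest fixpoint, start Z0 = {m0, m3, m4, m5, m6}, keep only states in Sat with some successor in Z. Z1 = {m0, m3, m4, m6}; fixed.
Sat(EG ((alarm ∧ ¬empty) → empty)) = {m0, m3, m4, m6}
Sat(EX (EG ((alarm ∧ ¬empty) → empty))) = {s : some successor in {m0, m3, m4, m6}} = {m0, m1, m2, m3, m4, m6}
|Sat(EX (EG ((alarm ∧ ¬empty) → empty)))| = |{m0, m1, m2, m3, m4, m6}| = 6.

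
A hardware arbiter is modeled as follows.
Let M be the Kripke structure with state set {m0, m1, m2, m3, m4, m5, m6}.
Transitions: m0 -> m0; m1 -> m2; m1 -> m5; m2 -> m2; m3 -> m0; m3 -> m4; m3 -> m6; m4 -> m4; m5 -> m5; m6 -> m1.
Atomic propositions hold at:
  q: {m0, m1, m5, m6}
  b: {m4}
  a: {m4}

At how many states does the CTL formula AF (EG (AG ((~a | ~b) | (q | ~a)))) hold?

Sat(~a) = {m0, m1, m2, m3, m5, m6}
Sat(~b) = {m0, m1, m2, m3, m5, m6}
Sat(~a | ~b) = {m0, m1, m2, m3, m5, m6}
Sat(q | ~a) = {m0, m1, m2, m3, m5, m6}
Sat((~a | ~b) | (q | ~a)) = {m0, m1, m2, m3, m5, m6}
AG ((~a | ~b) | (q | ~a)): greatest fixpoint, start Z0 = {m0, m1, m2, m3, m5, m6}, keep only states in Sat with every successor in Z. Z1 = {m0, m1, m2, m5, m6}; fixed.
Sat(AG ((~a | ~b) | (q | ~a))) = {m0, m1, m2, m5, m6}
EG (AG ((~a | ~b) | (q | ~a))): greatest fixpoint, start Z0 = {m0, m1, m2, m5, m6}, keep only states in Sat with some successor in Z. Already a fixed point.
Sat(EG (AG ((~a | ~b) | (q | ~a)))) = {m0, m1, m2, m5, m6}
AF (EG (AG ((~a | ~b) | (q | ~a)))): least fixpoint, start Z0 = {m0, m1, m2, m5, m6}, add states with every successor in Z. Already a fixed point.
Sat(AF (EG (AG ((~a | ~b) | (q | ~a))))) = {m0, m1, m2, m5, m6}
|Sat(AF (EG (AG ((~a | ~b) | (q | ~a)))))| = |{m0, m1, m2, m5, m6}| = 5.

5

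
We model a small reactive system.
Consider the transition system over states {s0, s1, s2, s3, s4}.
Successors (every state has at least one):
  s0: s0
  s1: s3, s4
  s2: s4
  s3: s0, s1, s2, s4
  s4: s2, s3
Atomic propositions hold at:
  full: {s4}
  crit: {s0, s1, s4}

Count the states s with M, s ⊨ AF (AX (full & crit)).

Sat(full & crit) = {s4}
Sat(AX (full & crit)) = {s : every successor in {s4}} = {s2}
AF (AX (full & crit)): least fixpoint, start Z0 = {s2}, add states with every successor in Z. Already a fixed point.
Sat(AF (AX (full & crit))) = {s2}
|Sat(AF (AX (full & crit)))| = |{s2}| = 1.

1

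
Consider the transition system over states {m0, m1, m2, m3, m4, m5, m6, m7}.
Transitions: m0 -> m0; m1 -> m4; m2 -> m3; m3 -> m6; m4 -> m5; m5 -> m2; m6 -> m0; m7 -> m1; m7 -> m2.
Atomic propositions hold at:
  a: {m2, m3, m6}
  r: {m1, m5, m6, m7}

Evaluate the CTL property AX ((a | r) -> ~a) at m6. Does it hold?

Yes

Sat(a | r) = {m1, m2, m3, m5, m6, m7}
Sat(~a) = {m0, m1, m4, m5, m7}
Sat((a | r) -> ~a) = {m0, m1, m4, m5, m7}
Sat(AX ((a | r) -> ~a)) = {s : every successor in {m0, m1, m4, m5, m7}} = {m0, m1, m4, m6}
m6 ∈ Sat(AX ((a | r) -> ~a)) = {m0, m1, m4, m6}, so the formula holds at m6.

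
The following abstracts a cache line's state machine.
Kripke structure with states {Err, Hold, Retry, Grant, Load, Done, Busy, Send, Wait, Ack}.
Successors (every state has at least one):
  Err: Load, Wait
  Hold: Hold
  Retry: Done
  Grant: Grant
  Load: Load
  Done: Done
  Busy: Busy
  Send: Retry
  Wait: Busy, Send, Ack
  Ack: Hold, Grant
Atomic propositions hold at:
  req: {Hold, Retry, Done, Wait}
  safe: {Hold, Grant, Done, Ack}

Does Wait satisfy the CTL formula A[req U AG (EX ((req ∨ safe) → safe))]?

No

Sat(req ∨ safe) = {Hold, Retry, Grant, Done, Wait, Ack}
Sat((req ∨ safe) → safe) = {Err, Hold, Grant, Load, Done, Busy, Send, Ack}
Sat(EX ((req ∨ safe) → safe)) = {s : some successor in {Err, Hold, Grant, Load, Done, Busy, Send, Ack}} = {Err, Hold, Retry, Grant, Load, Done, Busy, Wait, Ack}
AG (EX ((req ∨ safe) → safe)): greatest fixpoint, start Z0 = {Err, Hold, Retry, Grant, Load, Done, Busy, Wait, Ack}, keep only states in Sat with every successor in Z. Z1 = {Err, Hold, Retry, Grant, Load, Done, Busy, Ack}; Z2 = {Hold, Retry, Grant, Load, Done, Busy, Ack}; fixed.
Sat(AG (EX ((req ∨ safe) → safe))) = {Hold, Retry, Grant, Load, Done, Busy, Ack}
A[req U AG (EX ((req ∨ safe) → safe))]: least fixpoint, start Z0 = Sat(AG (EX ((req ∨ safe) → safe))) = {Hold, Retry, Grant, Load, Done, Busy, Ack}, add states in Sat(req) with every successor in Z. Already a fixed point.
Sat(A[req U AG (EX ((req ∨ safe) → safe))]) = {Hold, Retry, Grant, Load, Done, Busy, Ack}
Wait ∉ Sat(A[req U AG (EX ((req ∨ safe) → safe))]) = {Hold, Retry, Grant, Load, Done, Busy, Ack}, so the formula does not hold at Wait.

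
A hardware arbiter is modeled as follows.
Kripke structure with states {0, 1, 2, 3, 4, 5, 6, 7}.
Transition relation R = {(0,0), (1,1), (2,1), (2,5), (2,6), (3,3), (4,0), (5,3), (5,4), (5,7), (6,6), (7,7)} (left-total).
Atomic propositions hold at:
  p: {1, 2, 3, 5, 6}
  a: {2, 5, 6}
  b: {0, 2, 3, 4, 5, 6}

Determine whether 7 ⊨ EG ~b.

Yes

Sat(~b) = {1, 7}
EG ~b: greatest fixpoint, start Z0 = {1, 7}, keep only states in Sat with some successor in Z. Already a fixed point.
Sat(EG ~b) = {1, 7}
7 ∈ Sat(EG ~b) = {1, 7}, so the formula holds at 7.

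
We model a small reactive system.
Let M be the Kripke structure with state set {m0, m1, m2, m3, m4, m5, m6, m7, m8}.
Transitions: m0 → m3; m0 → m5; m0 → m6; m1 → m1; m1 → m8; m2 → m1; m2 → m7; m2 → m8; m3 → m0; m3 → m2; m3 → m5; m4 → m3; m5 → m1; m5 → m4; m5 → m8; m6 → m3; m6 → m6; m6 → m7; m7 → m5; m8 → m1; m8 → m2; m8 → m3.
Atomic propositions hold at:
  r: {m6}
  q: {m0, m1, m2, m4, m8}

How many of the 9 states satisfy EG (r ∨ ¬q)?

1

Sat(¬q) = {m3, m5, m6, m7}
Sat(r ∨ ¬q) = {m3, m5, m6, m7}
EG (r ∨ ¬q): greatest fixpoint, start Z0 = {m3, m5, m6, m7}, keep only states in Sat with some successor in Z. Z1 = {m3, m6, m7}; Z2 = {m6}; fixed.
Sat(EG (r ∨ ¬q)) = {m6}
|Sat(EG (r ∨ ¬q))| = |{m6}| = 1.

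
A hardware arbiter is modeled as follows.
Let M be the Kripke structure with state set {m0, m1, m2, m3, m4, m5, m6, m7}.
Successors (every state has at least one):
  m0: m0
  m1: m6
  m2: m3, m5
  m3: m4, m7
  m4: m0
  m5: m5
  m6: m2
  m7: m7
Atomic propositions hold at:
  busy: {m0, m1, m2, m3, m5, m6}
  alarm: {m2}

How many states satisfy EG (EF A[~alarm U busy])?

Sat(~alarm) = {m0, m1, m3, m4, m5, m6, m7}
A[~alarm U busy]: least fixpoint, start Z0 = Sat(busy) = {m0, m1, m2, m3, m5, m6}, add states in Sat(~alarm) with every successor in Z. Z1 = {m0, m1, m2, m3, m4, m5, m6}; fixed.
Sat(A[~alarm U busy]) = {m0, m1, m2, m3, m4, m5, m6}
EF A[~alarm U busy]: least fixpoint, start Z0 = {m0, m1, m2, m3, m4, m5, m6}, add states with some successor in Z. Already a fixed point.
Sat(EF A[~alarm U busy]) = {m0, m1, m2, m3, m4, m5, m6}
EG (EF A[~alarm U busy]): greatest fixpoint, start Z0 = {m0, m1, m2, m3, m4, m5, m6}, keep only states in Sat with some successor in Z. Already a fixed point.
Sat(EG (EF A[~alarm U busy])) = {m0, m1, m2, m3, m4, m5, m6}
|Sat(EG (EF A[~alarm U busy]))| = |{m0, m1, m2, m3, m4, m5, m6}| = 7.

7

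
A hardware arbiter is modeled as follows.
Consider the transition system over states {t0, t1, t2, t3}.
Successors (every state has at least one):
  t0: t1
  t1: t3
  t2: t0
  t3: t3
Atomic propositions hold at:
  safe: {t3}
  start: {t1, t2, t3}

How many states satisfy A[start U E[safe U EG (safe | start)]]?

Sat(safe | start) = {t1, t2, t3}
EG (safe | start): greatest fixpoint, start Z0 = {t1, t2, t3}, keep only states in Sat with some successor in Z. Z1 = {t1, t3}; fixed.
Sat(EG (safe | start)) = {t1, t3}
E[safe U EG (safe | start)]: least fixpoint, start Z0 = Sat(EG (safe | start)) = {t1, t3}, add states in Sat(safe) with some successor in Z. Already a fixed point.
Sat(E[safe U EG (safe | start)]) = {t1, t3}
A[start U E[safe U EG (safe | start)]]: least fixpoint, start Z0 = Sat(E[safe U EG (safe | start)]) = {t1, t3}, add states in Sat(start) with every successor in Z. Already a fixed point.
Sat(A[start U E[safe U EG (safe | start)]]) = {t1, t3}
|Sat(A[start U E[safe U EG (safe | start)]])| = |{t1, t3}| = 2.

2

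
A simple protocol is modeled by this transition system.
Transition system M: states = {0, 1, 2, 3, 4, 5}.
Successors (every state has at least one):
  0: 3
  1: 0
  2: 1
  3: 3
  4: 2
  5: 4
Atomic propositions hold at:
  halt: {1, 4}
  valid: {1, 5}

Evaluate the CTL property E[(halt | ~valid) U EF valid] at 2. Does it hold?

Yes

Sat(~valid) = {0, 2, 3, 4}
Sat(halt | ~valid) = {0, 1, 2, 3, 4}
EF valid: least fixpoint, start Z0 = {1, 5}, add states with some successor in Z. Z1 = {1, 2, 5}; Z2 = {1, 2, 4, 5}; fixed.
Sat(EF valid) = {1, 2, 4, 5}
E[(halt | ~valid) U EF valid]: least fixpoint, start Z0 = Sat(EF valid) = {1, 2, 4, 5}, add states in Sat(halt | ~valid) with some successor in Z. Already a fixed point.
Sat(E[(halt | ~valid) U EF valid]) = {1, 2, 4, 5}
2 ∈ Sat(E[(halt | ~valid) U EF valid]) = {1, 2, 4, 5}, so the formula holds at 2.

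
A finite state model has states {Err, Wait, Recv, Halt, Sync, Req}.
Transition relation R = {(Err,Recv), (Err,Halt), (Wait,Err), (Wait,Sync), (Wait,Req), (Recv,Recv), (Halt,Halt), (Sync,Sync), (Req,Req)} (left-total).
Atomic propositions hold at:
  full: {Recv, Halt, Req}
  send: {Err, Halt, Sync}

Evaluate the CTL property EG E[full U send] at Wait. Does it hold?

E[full U send]: least fixpoint, start Z0 = Sat(send) = {Err, Halt, Sync}, add states in Sat(full) with some successor in Z. Already a fixed point.
Sat(E[full U send]) = {Err, Halt, Sync}
EG E[full U send]: greatest fixpoint, start Z0 = {Err, Halt, Sync}, keep only states in Sat with some successor in Z. Already a fixed point.
Sat(EG E[full U send]) = {Err, Halt, Sync}
Wait ∉ Sat(EG E[full U send]) = {Err, Halt, Sync}, so the formula does not hold at Wait.

No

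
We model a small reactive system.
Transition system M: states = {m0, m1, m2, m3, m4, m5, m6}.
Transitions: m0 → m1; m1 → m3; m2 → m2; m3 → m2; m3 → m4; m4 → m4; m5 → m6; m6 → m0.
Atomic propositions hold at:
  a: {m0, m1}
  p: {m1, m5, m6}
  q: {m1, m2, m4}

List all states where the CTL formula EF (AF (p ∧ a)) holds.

Sat(p ∧ a) = {m1}
AF (p ∧ a): least fixpoint, start Z0 = {m1}, add states with every successor in Z. Z1 = {m0, m1}; Z2 = {m0, m1, m6}; Z3 = {m0, m1, m5, m6}; fixed.
Sat(AF (p ∧ a)) = {m0, m1, m5, m6}
EF (AF (p ∧ a)): least fixpoint, start Z0 = {m0, m1, m5, m6}, add states with some successor in Z. Already a fixed point.
Sat(EF (AF (p ∧ a))) = {m0, m1, m5, m6}

{m0, m1, m5, m6}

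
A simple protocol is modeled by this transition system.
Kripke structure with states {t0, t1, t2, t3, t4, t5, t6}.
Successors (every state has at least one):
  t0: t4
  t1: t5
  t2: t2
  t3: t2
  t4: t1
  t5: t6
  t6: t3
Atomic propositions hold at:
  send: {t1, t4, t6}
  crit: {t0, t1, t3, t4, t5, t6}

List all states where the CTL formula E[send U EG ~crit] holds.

{t2}

Sat(~crit) = {t2}
EG ~crit: greatest fixpoint, start Z0 = {t2}, keep only states in Sat with some successor in Z. Already a fixed point.
Sat(EG ~crit) = {t2}
E[send U EG ~crit]: least fixpoint, start Z0 = Sat(EG ~crit) = {t2}, add states in Sat(send) with some successor in Z. Already a fixed point.
Sat(E[send U EG ~crit]) = {t2}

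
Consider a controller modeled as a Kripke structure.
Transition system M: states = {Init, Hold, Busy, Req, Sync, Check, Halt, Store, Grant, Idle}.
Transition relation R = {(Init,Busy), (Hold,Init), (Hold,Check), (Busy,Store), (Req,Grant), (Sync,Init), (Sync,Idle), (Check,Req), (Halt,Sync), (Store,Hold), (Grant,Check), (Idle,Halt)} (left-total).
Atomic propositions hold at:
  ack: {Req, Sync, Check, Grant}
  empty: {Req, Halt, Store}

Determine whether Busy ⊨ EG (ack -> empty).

Yes

Sat(ack -> empty) = {Init, Hold, Busy, Req, Halt, Store, Idle}
EG (ack -> empty): greatest fixpoint, start Z0 = {Init, Hold, Busy, Req, Halt, Store, Idle}, keep only states in Sat with some successor in Z. Z1 = {Init, Hold, Busy, Store, Idle}; Z2 = {Init, Hold, Busy, Store}; fixed.
Sat(EG (ack -> empty)) = {Init, Hold, Busy, Store}
Busy ∈ Sat(EG (ack -> empty)) = {Init, Hold, Busy, Store}, so the formula holds at Busy.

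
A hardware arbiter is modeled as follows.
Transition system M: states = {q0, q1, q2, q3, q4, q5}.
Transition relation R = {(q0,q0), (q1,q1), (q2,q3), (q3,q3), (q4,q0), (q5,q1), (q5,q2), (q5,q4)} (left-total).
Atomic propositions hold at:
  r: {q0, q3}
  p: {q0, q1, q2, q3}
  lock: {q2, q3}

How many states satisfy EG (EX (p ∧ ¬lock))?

Sat(¬lock) = {q0, q1, q4, q5}
Sat(p ∧ ¬lock) = {q0, q1}
Sat(EX (p ∧ ¬lock)) = {s : some successor in {q0, q1}} = {q0, q1, q4, q5}
EG (EX (p ∧ ¬lock)): greatest fixpoint, start Z0 = {q0, q1, q4, q5}, keep only states in Sat with some successor in Z. Already a fixed point.
Sat(EG (EX (p ∧ ¬lock))) = {q0, q1, q4, q5}
|Sat(EG (EX (p ∧ ¬lock)))| = |{q0, q1, q4, q5}| = 4.

4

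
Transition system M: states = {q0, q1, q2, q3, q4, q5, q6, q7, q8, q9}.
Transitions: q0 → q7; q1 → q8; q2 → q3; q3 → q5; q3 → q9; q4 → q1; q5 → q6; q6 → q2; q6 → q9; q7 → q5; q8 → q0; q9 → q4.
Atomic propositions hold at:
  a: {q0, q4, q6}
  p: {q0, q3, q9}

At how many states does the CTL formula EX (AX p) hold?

Sat(AX p) = {s : every successor in {q0, q3, q9}} = {q2, q8}
Sat(EX (AX p)) = {s : some successor in {q2, q8}} = {q1, q6}
|Sat(EX (AX p))| = |{q1, q6}| = 2.

2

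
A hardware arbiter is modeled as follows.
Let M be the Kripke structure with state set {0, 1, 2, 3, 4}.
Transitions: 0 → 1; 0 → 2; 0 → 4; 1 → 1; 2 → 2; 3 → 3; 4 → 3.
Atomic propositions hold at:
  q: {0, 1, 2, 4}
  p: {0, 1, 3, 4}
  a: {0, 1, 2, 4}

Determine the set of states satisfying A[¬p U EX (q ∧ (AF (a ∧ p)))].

Sat(¬p) = {2}
Sat(a ∧ p) = {0, 1, 4}
AF (a ∧ p): least fixpoint, start Z0 = {0, 1, 4}, add states with every successor in Z. Already a fixed point.
Sat(AF (a ∧ p)) = {0, 1, 4}
Sat(q ∧ (AF (a ∧ p))) = {0, 1, 4}
Sat(EX (q ∧ (AF (a ∧ p)))) = {s : some successor in {0, 1, 4}} = {0, 1}
A[¬p U EX (q ∧ (AF (a ∧ p)))]: least fixpoint, start Z0 = Sat(EX (q ∧ (AF (a ∧ p)))) = {0, 1}, add states in Sat(¬p) with every successor in Z. Already a fixed point.
Sat(A[¬p U EX (q ∧ (AF (a ∧ p)))]) = {0, 1}

{0, 1}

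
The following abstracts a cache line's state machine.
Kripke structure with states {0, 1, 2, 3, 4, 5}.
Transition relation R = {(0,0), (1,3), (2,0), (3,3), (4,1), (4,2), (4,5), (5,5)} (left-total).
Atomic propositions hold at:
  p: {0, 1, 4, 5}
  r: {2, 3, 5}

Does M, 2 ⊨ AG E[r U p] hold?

Yes

E[r U p]: least fixpoint, start Z0 = Sat(p) = {0, 1, 4, 5}, add states in Sat(r) with some successor in Z. Z1 = {0, 1, 2, 4, 5}; fixed.
Sat(E[r U p]) = {0, 1, 2, 4, 5}
AG E[r U p]: greatest fixpoint, start Z0 = {0, 1, 2, 4, 5}, keep only states in Sat with every successor in Z. Z1 = {0, 2, 4, 5}; Z2 = {0, 2, 5}; fixed.
Sat(AG E[r U p]) = {0, 2, 5}
2 ∈ Sat(AG E[r U p]) = {0, 2, 5}, so the formula holds at 2.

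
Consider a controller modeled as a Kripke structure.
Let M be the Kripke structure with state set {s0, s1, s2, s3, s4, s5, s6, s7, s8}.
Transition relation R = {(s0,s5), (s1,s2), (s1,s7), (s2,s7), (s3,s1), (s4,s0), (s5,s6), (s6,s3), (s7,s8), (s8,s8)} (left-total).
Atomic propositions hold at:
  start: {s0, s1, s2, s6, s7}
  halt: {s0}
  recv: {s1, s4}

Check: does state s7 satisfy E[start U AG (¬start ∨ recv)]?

Sat(¬start) = {s3, s4, s5, s8}
Sat(¬start ∨ recv) = {s1, s3, s4, s5, s8}
AG (¬start ∨ recv): greatest fixpoint, start Z0 = {s1, s3, s4, s5, s8}, keep only states in Sat with every successor in Z. Z1 = {s3, s8}; Z2 = {s8}; fixed.
Sat(AG (¬start ∨ recv)) = {s8}
E[start U AG (¬start ∨ recv)]: least fixpoint, start Z0 = Sat(AG (¬start ∨ recv)) = {s8}, add states in Sat(start) with some successor in Z. Z1 = {s7, s8}; Z2 = {s1, s2, s7, s8}; fixed.
Sat(E[start U AG (¬start ∨ recv)]) = {s1, s2, s7, s8}
s7 ∈ Sat(E[start U AG (¬start ∨ recv)]) = {s1, s2, s7, s8}, so the formula holds at s7.

Yes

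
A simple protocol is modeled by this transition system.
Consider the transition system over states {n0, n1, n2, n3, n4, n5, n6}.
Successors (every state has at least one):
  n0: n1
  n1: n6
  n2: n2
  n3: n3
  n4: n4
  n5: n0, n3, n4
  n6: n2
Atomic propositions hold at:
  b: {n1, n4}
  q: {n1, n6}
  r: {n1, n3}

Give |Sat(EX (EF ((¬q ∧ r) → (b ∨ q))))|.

6

Sat(¬q) = {n0, n2, n3, n4, n5}
Sat(¬q ∧ r) = {n3}
Sat(b ∨ q) = {n1, n4, n6}
Sat((¬q ∧ r) → (b ∨ q)) = {n0, n1, n2, n4, n5, n6}
EF ((¬q ∧ r) → (b ∨ q)): least fixpoint, start Z0 = {n0, n1, n2, n4, n5, n6}, add states with some successor in Z. Already a fixed point.
Sat(EF ((¬q ∧ r) → (b ∨ q))) = {n0, n1, n2, n4, n5, n6}
Sat(EX (EF ((¬q ∧ r) → (b ∨ q)))) = {s : some successor in {n0, n1, n2, n4, n5, n6}} = {n0, n1, n2, n4, n5, n6}
|Sat(EX (EF ((¬q ∧ r) → (b ∨ q))))| = |{n0, n1, n2, n4, n5, n6}| = 6.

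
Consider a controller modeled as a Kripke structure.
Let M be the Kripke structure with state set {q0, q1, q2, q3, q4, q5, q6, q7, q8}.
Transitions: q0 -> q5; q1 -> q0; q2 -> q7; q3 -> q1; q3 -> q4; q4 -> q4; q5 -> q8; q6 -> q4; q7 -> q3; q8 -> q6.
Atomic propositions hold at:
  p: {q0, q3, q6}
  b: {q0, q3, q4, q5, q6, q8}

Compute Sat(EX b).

Sat(EX b) = {s : some successor in {q0, q3, q4, q5, q6, q8}} = {q0, q1, q3, q4, q5, q6, q7, q8}

{q0, q1, q3, q4, q5, q6, q7, q8}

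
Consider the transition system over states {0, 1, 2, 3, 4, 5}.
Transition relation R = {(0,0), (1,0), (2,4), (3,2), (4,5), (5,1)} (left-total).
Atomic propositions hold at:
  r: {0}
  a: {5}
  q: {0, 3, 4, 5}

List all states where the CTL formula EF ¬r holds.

Sat(¬r) = {1, 2, 3, 4, 5}
EF ¬r: least fixpoint, start Z0 = {1, 2, 3, 4, 5}, add states with some successor in Z. Already a fixed point.
Sat(EF ¬r) = {1, 2, 3, 4, 5}

{1, 2, 3, 4, 5}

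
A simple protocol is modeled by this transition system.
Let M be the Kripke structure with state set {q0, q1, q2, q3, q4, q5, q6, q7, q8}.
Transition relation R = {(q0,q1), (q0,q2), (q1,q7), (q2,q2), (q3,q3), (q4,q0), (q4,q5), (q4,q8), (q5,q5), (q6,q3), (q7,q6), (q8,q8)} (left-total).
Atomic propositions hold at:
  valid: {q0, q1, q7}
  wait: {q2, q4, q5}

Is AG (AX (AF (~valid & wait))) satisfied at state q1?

Sat(~valid) = {q2, q3, q4, q5, q6, q8}
Sat(~valid & wait) = {q2, q4, q5}
AF (~valid & wait): least fixpoint, start Z0 = {q2, q4, q5}, add states with every successor in Z. Already a fixed point.
Sat(AF (~valid & wait)) = {q2, q4, q5}
Sat(AX (AF (~valid & wait))) = {s : every successor in {q2, q4, q5}} = {q2, q5}
AG (AX (AF (~valid & wait))): greatest fixpoint, start Z0 = {q2, q5}, keep only states in Sat with every successor in Z. Already a fixed point.
Sat(AG (AX (AF (~valid & wait)))) = {q2, q5}
q1 ∉ Sat(AG (AX (AF (~valid & wait)))) = {q2, q5}, so the formula does not hold at q1.

No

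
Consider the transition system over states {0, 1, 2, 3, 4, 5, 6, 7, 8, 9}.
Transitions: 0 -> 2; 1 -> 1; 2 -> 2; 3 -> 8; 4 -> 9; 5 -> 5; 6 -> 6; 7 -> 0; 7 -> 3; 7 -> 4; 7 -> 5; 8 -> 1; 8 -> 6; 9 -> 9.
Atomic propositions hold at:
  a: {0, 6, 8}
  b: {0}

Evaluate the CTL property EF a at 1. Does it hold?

No

EF a: least fixpoint, start Z0 = {0, 6, 8}, add states with some successor in Z. Z1 = {0, 3, 6, 7, 8}; fixed.
Sat(EF a) = {0, 3, 6, 7, 8}
1 ∉ Sat(EF a) = {0, 3, 6, 7, 8}, so the formula does not hold at 1.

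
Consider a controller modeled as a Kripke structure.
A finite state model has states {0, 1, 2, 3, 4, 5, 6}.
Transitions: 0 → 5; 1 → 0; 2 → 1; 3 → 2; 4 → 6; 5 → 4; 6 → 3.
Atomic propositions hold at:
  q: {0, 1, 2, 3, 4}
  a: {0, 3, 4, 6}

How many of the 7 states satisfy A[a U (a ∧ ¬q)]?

Sat(¬q) = {5, 6}
Sat(a ∧ ¬q) = {6}
A[a U (a ∧ ¬q)]: least fixpoint, start Z0 = Sat((a ∧ ¬q)) = {6}, add states in Sat(a) with every successor in Z. Z1 = {4, 6}; fixed.
Sat(A[a U (a ∧ ¬q)]) = {4, 6}
|Sat(A[a U (a ∧ ¬q)])| = |{4, 6}| = 2.

2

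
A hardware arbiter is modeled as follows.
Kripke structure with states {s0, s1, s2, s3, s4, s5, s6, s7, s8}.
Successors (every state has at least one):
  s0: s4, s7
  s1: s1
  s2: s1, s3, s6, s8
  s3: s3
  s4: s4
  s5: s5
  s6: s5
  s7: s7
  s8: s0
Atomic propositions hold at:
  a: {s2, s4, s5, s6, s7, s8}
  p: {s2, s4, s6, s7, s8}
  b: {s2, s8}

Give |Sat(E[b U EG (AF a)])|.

AF a: least fixpoint, start Z0 = {s2, s4, s5, s6, s7, s8}, add states with every successor in Z. Z1 = {s0, s2, s4, s5, s6, s7, s8}; fixed.
Sat(AF a) = {s0, s2, s4, s5, s6, s7, s8}
EG (AF a): greatest fixpoint, start Z0 = {s0, s2, s4, s5, s6, s7, s8}, keep only states in Sat with some successor in Z. Already a fixed point.
Sat(EG (AF a)) = {s0, s2, s4, s5, s6, s7, s8}
E[b U EG (AF a)]: least fixpoint, start Z0 = Sat(EG (AF a)) = {s0, s2, s4, s5, s6, s7, s8}, add states in Sat(b) with some successor in Z. Already a fixed point.
Sat(E[b U EG (AF a)]) = {s0, s2, s4, s5, s6, s7, s8}
|Sat(E[b U EG (AF a)])| = |{s0, s2, s4, s5, s6, s7, s8}| = 7.

7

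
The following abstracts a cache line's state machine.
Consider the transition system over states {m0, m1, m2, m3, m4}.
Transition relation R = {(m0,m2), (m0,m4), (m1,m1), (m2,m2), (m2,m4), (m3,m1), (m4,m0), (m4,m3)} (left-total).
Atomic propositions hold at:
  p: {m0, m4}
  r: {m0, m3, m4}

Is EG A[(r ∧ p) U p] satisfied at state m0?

Yes

Sat(r ∧ p) = {m0, m4}
A[(r ∧ p) U p]: least fixpoint, start Z0 = Sat(p) = {m0, m4}, add states in Sat(r ∧ p) with every successor in Z. Already a fixed point.
Sat(A[(r ∧ p) U p]) = {m0, m4}
EG A[(r ∧ p) U p]: greatest fixpoint, start Z0 = {m0, m4}, keep only states in Sat with some successor in Z. Already a fixed point.
Sat(EG A[(r ∧ p) U p]) = {m0, m4}
m0 ∈ Sat(EG A[(r ∧ p) U p]) = {m0, m4}, so the formula holds at m0.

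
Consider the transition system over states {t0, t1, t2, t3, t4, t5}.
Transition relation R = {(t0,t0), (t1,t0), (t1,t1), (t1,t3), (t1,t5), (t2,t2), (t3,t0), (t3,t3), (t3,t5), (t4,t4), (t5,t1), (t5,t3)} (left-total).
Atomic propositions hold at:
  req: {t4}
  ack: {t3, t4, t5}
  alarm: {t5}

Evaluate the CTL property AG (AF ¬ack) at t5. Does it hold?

Sat(¬ack) = {t0, t1, t2}
AF ¬ack: least fixpoint, start Z0 = {t0, t1, t2}, add states with every successor in Z. Already a fixed point.
Sat(AF ¬ack) = {t0, t1, t2}
AG (AF ¬ack): greatest fixpoint, start Z0 = {t0, t1, t2}, keep only states in Sat with every successor in Z. Z1 = {t0, t2}; fixed.
Sat(AG (AF ¬ack)) = {t0, t2}
t5 ∉ Sat(AG (AF ¬ack)) = {t0, t2}, so the formula does not hold at t5.

No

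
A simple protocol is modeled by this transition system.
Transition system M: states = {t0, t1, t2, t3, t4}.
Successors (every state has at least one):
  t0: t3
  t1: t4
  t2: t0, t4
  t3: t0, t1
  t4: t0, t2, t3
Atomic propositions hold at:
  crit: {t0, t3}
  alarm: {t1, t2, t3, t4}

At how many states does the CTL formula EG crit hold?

EG crit: greatest fixpoint, start Z0 = {t0, t3}, keep only states in Sat with some successor in Z. Already a fixed point.
Sat(EG crit) = {t0, t3}
|Sat(EG crit)| = |{t0, t3}| = 2.

2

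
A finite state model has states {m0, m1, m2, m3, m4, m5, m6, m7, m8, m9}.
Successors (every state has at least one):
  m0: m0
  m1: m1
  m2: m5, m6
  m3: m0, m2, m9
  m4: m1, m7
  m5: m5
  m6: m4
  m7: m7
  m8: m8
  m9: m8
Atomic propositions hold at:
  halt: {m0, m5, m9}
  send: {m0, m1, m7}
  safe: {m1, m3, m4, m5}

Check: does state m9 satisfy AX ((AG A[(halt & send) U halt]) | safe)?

No

Sat(halt & send) = {m0}
A[(halt & send) U halt]: least fixpoint, start Z0 = Sat(halt) = {m0, m5, m9}, add states in Sat(halt & send) with every successor in Z. Already a fixed point.
Sat(A[(halt & send) U halt]) = {m0, m5, m9}
AG A[(halt & send) U halt]: greatest fixpoint, start Z0 = {m0, m5, m9}, keep only states in Sat with every successor in Z. Z1 = {m0, m5}; fixed.
Sat(AG A[(halt & send) U halt]) = {m0, m5}
Sat((AG A[(halt & send) U halt]) | safe) = {m0, m1, m3, m4, m5}
Sat(AX ((AG A[(halt & send) U halt]) | safe)) = {s : every successor in {m0, m1, m3, m4, m5}} = {m0, m1, m5, m6}
m9 ∉ Sat(AX ((AG A[(halt & send) U halt]) | safe)) = {m0, m1, m5, m6}, so the formula does not hold at m9.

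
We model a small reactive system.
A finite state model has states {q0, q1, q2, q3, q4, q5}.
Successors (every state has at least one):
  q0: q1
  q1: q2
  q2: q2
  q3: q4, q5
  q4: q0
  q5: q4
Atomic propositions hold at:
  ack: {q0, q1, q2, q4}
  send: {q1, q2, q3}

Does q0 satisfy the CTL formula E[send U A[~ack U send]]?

Sat(~ack) = {q3, q5}
A[~ack U send]: least fixpoint, start Z0 = Sat(send) = {q1, q2, q3}, add states in Sat(~ack) with every successor in Z. Already a fixed point.
Sat(A[~ack U send]) = {q1, q2, q3}
E[send U A[~ack U send]]: least fixpoint, start Z0 = Sat(A[~ack U send]) = {q1, q2, q3}, add states in Sat(send) with some successor in Z. Already a fixed point.
Sat(E[send U A[~ack U send]]) = {q1, q2, q3}
q0 ∉ Sat(E[send U A[~ack U send]]) = {q1, q2, q3}, so the formula does not hold at q0.

No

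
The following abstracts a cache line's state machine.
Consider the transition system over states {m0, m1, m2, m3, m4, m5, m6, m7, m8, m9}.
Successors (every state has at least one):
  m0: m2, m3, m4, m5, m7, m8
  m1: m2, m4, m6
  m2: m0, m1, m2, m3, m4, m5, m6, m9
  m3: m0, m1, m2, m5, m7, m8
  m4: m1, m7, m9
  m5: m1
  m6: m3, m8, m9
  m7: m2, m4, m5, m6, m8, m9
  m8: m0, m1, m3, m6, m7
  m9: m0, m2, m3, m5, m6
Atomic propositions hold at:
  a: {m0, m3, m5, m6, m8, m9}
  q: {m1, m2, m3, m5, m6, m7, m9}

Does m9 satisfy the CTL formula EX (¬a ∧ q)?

Sat(¬a) = {m1, m2, m4, m7}
Sat(¬a ∧ q) = {m1, m2, m7}
Sat(EX (¬a ∧ q)) = {s : some successor in {m1, m2, m7}} = {m0, m1, m2, m3, m4, m5, m7, m8, m9}
m9 ∈ Sat(EX (¬a ∧ q)) = {m0, m1, m2, m3, m4, m5, m7, m8, m9}, so the formula holds at m9.

Yes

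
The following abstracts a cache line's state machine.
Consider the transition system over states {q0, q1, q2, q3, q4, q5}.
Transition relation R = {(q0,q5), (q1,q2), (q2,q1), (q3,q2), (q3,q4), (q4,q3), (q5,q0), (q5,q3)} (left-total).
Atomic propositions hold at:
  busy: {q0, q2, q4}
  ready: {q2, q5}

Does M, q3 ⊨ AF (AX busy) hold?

Sat(AX busy) = {s : every successor in {q0, q2, q4}} = {q1, q3}
AF (AX busy): least fixpoint, start Z0 = {q1, q3}, add states with every successor in Z. Z1 = {q1, q2, q3, q4}; fixed.
Sat(AF (AX busy)) = {q1, q2, q3, q4}
q3 ∈ Sat(AF (AX busy)) = {q1, q2, q3, q4}, so the formula holds at q3.

Yes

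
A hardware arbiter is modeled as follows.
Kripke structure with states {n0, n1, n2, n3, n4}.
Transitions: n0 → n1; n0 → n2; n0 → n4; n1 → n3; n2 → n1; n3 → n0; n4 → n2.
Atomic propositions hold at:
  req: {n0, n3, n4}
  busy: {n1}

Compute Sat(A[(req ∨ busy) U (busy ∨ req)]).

{n0, n1, n3, n4}

Sat(req ∨ busy) = {n0, n1, n3, n4}
Sat(busy ∨ req) = {n0, n1, n3, n4}
A[(req ∨ busy) U (busy ∨ req)]: least fixpoint, start Z0 = Sat((busy ∨ req)) = {n0, n1, n3, n4}, add states in Sat(req ∨ busy) with every successor in Z. Already a fixed point.
Sat(A[(req ∨ busy) U (busy ∨ req)]) = {n0, n1, n3, n4}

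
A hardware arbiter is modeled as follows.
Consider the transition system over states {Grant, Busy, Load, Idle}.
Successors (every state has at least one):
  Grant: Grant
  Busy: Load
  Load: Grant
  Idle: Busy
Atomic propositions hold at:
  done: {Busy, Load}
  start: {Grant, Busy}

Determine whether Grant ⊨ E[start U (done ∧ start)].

No

Sat(done ∧ start) = {Busy}
E[start U (done ∧ start)]: least fixpoint, start Z0 = Sat((done ∧ start)) = {Busy}, add states in Sat(start) with some successor in Z. Already a fixed point.
Sat(E[start U (done ∧ start)]) = {Busy}
Grant ∉ Sat(E[start U (done ∧ start)]) = {Busy}, so the formula does not hold at Grant.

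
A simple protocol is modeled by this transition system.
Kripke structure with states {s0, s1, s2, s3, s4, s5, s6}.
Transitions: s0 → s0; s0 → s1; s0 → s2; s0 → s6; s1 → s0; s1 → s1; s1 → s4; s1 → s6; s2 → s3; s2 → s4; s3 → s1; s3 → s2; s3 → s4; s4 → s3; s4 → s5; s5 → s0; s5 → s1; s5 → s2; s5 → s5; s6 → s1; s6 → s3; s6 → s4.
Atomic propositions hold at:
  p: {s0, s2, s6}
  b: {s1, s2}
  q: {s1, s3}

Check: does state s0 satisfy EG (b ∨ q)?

Sat(b ∨ q) = {s1, s2, s3}
EG (b ∨ q): greatest fixpoint, start Z0 = {s1, s2, s3}, keep only states in Sat with some successor in Z. Already a fixed point.
Sat(EG (b ∨ q)) = {s1, s2, s3}
s0 ∉ Sat(EG (b ∨ q)) = {s1, s2, s3}, so the formula does not hold at s0.

No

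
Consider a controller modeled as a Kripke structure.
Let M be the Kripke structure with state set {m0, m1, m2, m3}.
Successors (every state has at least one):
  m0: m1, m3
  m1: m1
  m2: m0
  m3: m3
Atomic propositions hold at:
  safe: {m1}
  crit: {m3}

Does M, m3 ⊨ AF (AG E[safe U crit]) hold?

Yes

E[safe U crit]: least fixpoint, start Z0 = Sat(crit) = {m3}, add states in Sat(safe) with some successor in Z. Already a fixed point.
Sat(E[safe U crit]) = {m3}
AG E[safe U crit]: greatest fixpoint, start Z0 = {m3}, keep only states in Sat with every successor in Z. Already a fixed point.
Sat(AG E[safe U crit]) = {m3}
AF (AG E[safe U crit]): least fixpoint, start Z0 = {m3}, add states with every successor in Z. Already a fixed point.
Sat(AF (AG E[safe U crit])) = {m3}
m3 ∈ Sat(AF (AG E[safe U crit])) = {m3}, so the formula holds at m3.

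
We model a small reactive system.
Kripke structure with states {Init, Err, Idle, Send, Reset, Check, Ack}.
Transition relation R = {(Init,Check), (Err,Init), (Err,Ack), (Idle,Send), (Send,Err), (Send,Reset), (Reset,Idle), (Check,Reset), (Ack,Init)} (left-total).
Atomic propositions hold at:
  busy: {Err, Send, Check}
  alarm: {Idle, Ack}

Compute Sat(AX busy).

{Init, Idle}

Sat(AX busy) = {s : every successor in {Err, Send, Check}} = {Init, Idle}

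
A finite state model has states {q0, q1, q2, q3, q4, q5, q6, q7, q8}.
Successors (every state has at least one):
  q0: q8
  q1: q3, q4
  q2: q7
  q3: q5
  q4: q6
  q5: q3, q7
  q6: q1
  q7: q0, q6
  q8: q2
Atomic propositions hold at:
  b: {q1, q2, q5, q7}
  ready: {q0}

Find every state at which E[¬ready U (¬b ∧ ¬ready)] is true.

Sat(¬ready) = {q1, q2, q3, q4, q5, q6, q7, q8}
Sat(¬b) = {q0, q3, q4, q6, q8}
Sat(¬b ∧ ¬ready) = {q3, q4, q6, q8}
E[¬ready U (¬b ∧ ¬ready)]: least fixpoint, start Z0 = Sat((¬b ∧ ¬ready)) = {q3, q4, q6, q8}, add states in Sat(¬ready) with some successor in Z. Z1 = {q1, q3, q4, q5, q6, q7, q8}; Z2 = {q1, q2, q3, q4, q5, q6, q7, q8}; fixed.
Sat(E[¬ready U (¬b ∧ ¬ready)]) = {q1, q2, q3, q4, q5, q6, q7, q8}

{q1, q2, q3, q4, q5, q6, q7, q8}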